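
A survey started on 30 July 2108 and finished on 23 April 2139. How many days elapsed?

11224

From July 30, 2108 to July 30, 2138: 30 years, of which 7 contain a Feb 29 — 23×365 + 7×366 = 10957 days.
July 2138: 31 − 30 = 1 day remains.
Then August (31), September (30), October (31), November (30), December (31), January (31), February 2139 (28), March (31): 31 + 30 + 31 + 30 + 31 + 31 + 28 + 31 = 243 days.
April 1–23, 2139: 23 days.
Residual: 267 days.
Total: 11224 days.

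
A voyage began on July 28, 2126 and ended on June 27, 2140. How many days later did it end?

Day-of-year of July 28, 2126: 209.
Day-of-year of June 27, 2140: 179.
2126 has 365 days, so 365 − 209 = 156 days remain in 2126.
Full years 2127–2139: 10 common + 3 leap = 10×365 + 3×366 = 4748 days.
Total: 156 + 4748 + 179 = 5083 days.

5083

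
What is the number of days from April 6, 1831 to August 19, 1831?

135

April 1831: 30 − 6 = 24 days remain.
Then May (31), June (30), July (31): 31 + 30 + 31 = 92 days.
August 1–19, 1831: 19 days.
Total: 24 + 92 + 19 = 135 days.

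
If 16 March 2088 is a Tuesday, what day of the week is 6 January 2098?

Monday

From March 16, 2088 to March 16, 2097: 9 years, of which 2 contain a Feb 29 — 7×365 + 2×366 = 3287 days.
March 2097: 31 − 16 = 15 days remain.
Then 9 full months totalling 275 days.
January 1–6, 2098: 6 days.
Residual: 296 days.
Total: 3583 days.
3583 mod 7 = 6, so 6 days after Tuesday is Monday.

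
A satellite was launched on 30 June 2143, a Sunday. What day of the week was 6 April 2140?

Count forward from the earlier date (April 6, 2140) to the later (June 30, 2143):
April 6, 2140 → April 6, 2141: 365 days.
April 6, 2141 → April 6, 2142: 365 days.
April 6, 2142 → April 6, 2143: 365 days.
April 2143: 30 − 6 = 24 days remain.
Then May (31): 31 days.
June 1–30, 2143: 30 days.
Residual: 85 days.
Total: 1180 days.
1180 mod 7 = 4, so 4 days before Sunday is Wednesday.

Wednesday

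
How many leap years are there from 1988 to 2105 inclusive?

29

Years divisible by 4: 1988, 1992, …, 2104 — 30 in all.
Of these, 2100 is divisible by 100 but not 400, so not leap.
2000 is divisible by 400, so still leap.
Leap years: 30 − 1 = 29.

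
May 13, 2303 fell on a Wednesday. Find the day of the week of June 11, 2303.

Thursday

May 2303: 31 − 13 = 18 days remain.
June 1–11, 2303: 11 days.
Total: 18 + 11 = 29 days.
29 mod 7 = 1, so 1 day after Wednesday is Thursday.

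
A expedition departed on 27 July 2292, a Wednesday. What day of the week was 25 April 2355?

Day-of-year of July 27, 2292: 209.
Day-of-year of April 25, 2355: 115.
2292 has 366 days, so 366 − 209 = 157 days remain in 2292.
Full years 2293–2354: 48 common + 14 leap = 48×365 + 14×366 = 22644 days.
Total: 157 + 22644 + 115 = 22916 days.
22916 mod 7 = 5, so 5 days after Wednesday is Monday.

Monday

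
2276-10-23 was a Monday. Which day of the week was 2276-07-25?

Tuesday

Count forward from the earlier date (July 25, 2276) to the later (October 23, 2276):
July 2276: 31 − 25 = 6 days remain.
Then August (31), September (30): 31 + 30 = 61 days.
October 1–23, 2276: 23 days.
Total: 6 + 61 + 23 = 90 days.
90 mod 7 = 6, so 6 days before Monday is Tuesday.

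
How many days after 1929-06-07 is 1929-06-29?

Within June 1929: 29 − 7 = 22 days.

22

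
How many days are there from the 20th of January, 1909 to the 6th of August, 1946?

13712

From January 20, 1909 to January 20, 1946: 37 years, of which 9 contain a Feb 29 — 28×365 + 9×366 = 13514 days.
January 1946: 31 − 20 = 11 days remain.
Then February 1946 (28), March (31), April (30), May (31), June (30), July (31): 28 + 31 + 30 + 31 + 30 + 31 = 181 days.
August 1–6, 1946: 6 days.
Residual: 198 days.
Total: 13712 days.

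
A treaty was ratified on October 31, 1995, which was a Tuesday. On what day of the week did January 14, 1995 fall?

Saturday

Count forward from the earlier date (January 14, 1995) to the later (October 31, 1995):
January 1995: 31 − 14 = 17 days remain.
Then February 1995 (28), March (31), April (30), May (31), June (30), July (31), August (31), September (30): 28 + 31 + 30 + 31 + 30 + 31 + 31 + 30 = 242 days.
October 1–31, 1995: 31 days.
Total: 17 + 242 + 31 = 290 days.
290 mod 7 = 3, so 3 days before Tuesday is Saturday.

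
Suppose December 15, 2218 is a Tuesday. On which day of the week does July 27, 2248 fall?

From December 15, 2218 to December 15, 2247: 29 years, of which 7 contain a Feb 29 — 22×365 + 7×366 = 10592 days.
December 2247: 31 − 15 = 16 days remain.
Then January (31), February 2248 (29), March (31), April (30), May (31), June (30): 31 + 29 + 31 + 30 + 31 + 30 = 182 days.
July 1–27, 2248: 27 days.
Residual: 225 days.
Total: 10817 days.
10817 mod 7 = 2, so 2 days after Tuesday is Thursday.

Thursday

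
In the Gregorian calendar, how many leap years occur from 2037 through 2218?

Years divisible by 4: 2040, 2044, …, 2216 — 45 in all.
Of these, 2100, 2200 are divisible by 100 but not 400, so not leap.
Leap years: 45 − 2 = 43.

43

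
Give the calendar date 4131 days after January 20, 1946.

May 13, 1957

Count 4131 days after January 20, 1946:
Day-of-year of January 20, 1946: 20.
Day-of-year of May 13, 1957: 133.
1946 has 365 days, so 365 − 20 = 345 days remain in 1946.
Full years 1947–1956: 7 common + 3 leap = 7×365 + 3×366 = 3653 days.
Total: 345 + 3653 + 133 = 4131 days.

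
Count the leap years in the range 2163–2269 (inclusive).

Years divisible by 4: 2164, 2168, …, 2268 — 27 in all.
Of these, 2200 is divisible by 100 but not 400, so not leap.
Leap years: 27 − 1 = 26.

26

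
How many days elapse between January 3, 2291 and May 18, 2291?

January 2291: 31 − 3 = 28 days remain.
Then February 2291 (28), March (31), April (30): 28 + 31 + 30 = 89 days.
May 1–18, 2291: 18 days.
Total: 28 + 89 + 18 = 135 days.

135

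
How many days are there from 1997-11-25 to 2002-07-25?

Day-of-year of November 25, 1997: 329.
Day-of-year of July 25, 2002: 206.
1997 has 365 days, so 365 − 329 = 36 days remain in 1997.
Full years: 1998: 365; 1999: 365; 2000: 366; 2001: 365. Sum = 1461.
Total: 36 + 1461 + 206 = 1703 days.

1703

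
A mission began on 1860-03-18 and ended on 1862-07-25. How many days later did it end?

March 18, 1860 → March 18, 1861: 365 days.
March 18, 1861 → March 18, 1862: 365 days.
March 1862: 31 − 18 = 13 days remain.
Then April (30), May (31), June (30): 30 + 31 + 30 = 91 days.
July 1–25, 1862: 25 days.
Residual: 129 days.
Total: 859 days.

859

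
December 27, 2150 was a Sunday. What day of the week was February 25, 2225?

From December 27, 2150 to December 27, 2224: 74 years, of which 18 contain a Feb 29 — 56×365 + 18×366 = 27028 days.
(2200 is not a leap year (divisible by 100 but not 400).)
December 2224: 31 − 27 = 4 days remain.
Then January (31): 31 days.
February 1–25, 2225: 25 days (2225 is not a leap year).
Residual: 60 days.
Total: 27088 days.
27088 mod 7 = 5, so 5 days after Sunday is Friday.

Friday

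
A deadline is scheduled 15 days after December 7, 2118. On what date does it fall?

December 22, 2118

Count 15 days after December 7, 2118:
Within December 2118: 22 − 7 = 15 days.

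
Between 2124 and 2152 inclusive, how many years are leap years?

8

Years divisible by 4 in [2124, 2152]: 2124, 2128, 2132, 2136, 2140, 2144, 2148, 2152.
No century exceptions apply. Count: 8.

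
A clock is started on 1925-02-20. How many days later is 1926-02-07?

February 1925: 28 − 20 = 8 days remain (1925 is not a leap year, so February has 28 days).
Then 11 full months totalling 337 days.
February 1–7, 1926: 7 days (1926 is not a leap year).
Residual: 352 days.
Total: 352 days.

352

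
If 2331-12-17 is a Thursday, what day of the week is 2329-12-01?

Sunday

Count forward from the earlier date (December 1, 2329) to the later (December 17, 2331):
December 2329: 31 − 1 = 30 days remain.
Then 23 full months totalling 699 days.
December 1–17, 2331: 17 days.
Total: 30 + 699 + 17 = 746 days.
746 mod 7 = 4, so 4 days before Thursday is Sunday.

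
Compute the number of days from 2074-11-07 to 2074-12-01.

November 2074: 30 − 7 = 23 days remain.
December 1, 2074: 1 day.
Total: 23 + 1 = 24 days.

24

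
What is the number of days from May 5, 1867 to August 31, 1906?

14362

From May 5, 1867 to May 5, 1906: 39 years, of which 9 contain a Feb 29 — 30×365 + 9×366 = 14244 days.
(1900 is not a leap year (divisible by 100 but not 400).)
May 1906: 31 − 5 = 26 days remain.
Then June (30), July (31): 30 + 31 = 61 days.
August 1–31, 1906: 31 days.
Residual: 118 days.
Total: 14362 days.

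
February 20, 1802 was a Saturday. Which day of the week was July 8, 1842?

Friday

From February 20, 1802 to February 20, 1842: 40 years, of which 10 contain a Feb 29 — 30×365 + 10×366 = 14610 days.
February 1842: 28 − 20 = 8 days remain (1842 is not a leap year, so February has 28 days).
Then March (31), April (30), May (31), June (30): 31 + 30 + 31 + 30 = 122 days.
July 1–8, 1842: 8 days.
Residual: 138 days.
Total: 14748 days.
14748 mod 7 = 6, so 6 days after Saturday is Friday.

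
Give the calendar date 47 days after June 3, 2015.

July 20, 2015

Count 47 days after June 3, 2015:
June 2015: 30 − 3 = 27 days remain.
July 1–20, 2015: 20 days.
Total: 27 + 20 = 47 days.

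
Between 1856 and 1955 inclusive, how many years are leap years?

Years divisible by 4: 1856, 1860, …, 1952 — 25 in all.
Of these, 1900 is divisible by 100 but not 400, so not leap.
Leap years: 25 − 1 = 24.

24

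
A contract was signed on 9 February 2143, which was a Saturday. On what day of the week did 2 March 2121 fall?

Sunday

Count forward from the earlier date (March 2, 2121) to the later (February 9, 2143):
From March 2, 2121 to March 2, 2142: 21 years, of which 5 contain a Feb 29 — 16×365 + 5×366 = 7670 days.
March 2142: 31 − 2 = 29 days remain.
Then 10 full months totalling 306 days.
February 1–9, 2143: 9 days (2143 is not a leap year).
Residual: 344 days.
Total: 8014 days.
8014 mod 7 = 6, so 6 days before Saturday is Sunday.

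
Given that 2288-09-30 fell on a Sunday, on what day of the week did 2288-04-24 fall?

Tuesday

Count forward from the earlier date (April 24, 2288) to the later (September 30, 2288):
April 2288: 30 − 24 = 6 days remain.
Then May (31), June (30), July (31), August (31): 31 + 30 + 31 + 31 = 123 days.
September 1–30, 2288: 30 days.
Total: 6 + 123 + 30 = 159 days.
159 mod 7 = 5, so 5 days before Sunday is Tuesday.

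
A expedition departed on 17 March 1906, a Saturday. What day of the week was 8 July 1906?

March 1906: 31 − 17 = 14 days remain.
Then April (30), May (31), June (30): 30 + 31 + 30 = 91 days.
July 1–8, 1906: 8 days.
Total: 14 + 91 + 8 = 113 days.
113 mod 7 = 1, so 1 day after Saturday is Sunday.

Sunday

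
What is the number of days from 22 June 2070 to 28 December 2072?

June 2070: 30 − 22 = 8 days remain.
Then 29 full months totalling 884 days.
December 1–28, 2072: 28 days.
Total: 8 + 884 + 28 = 920 days.

920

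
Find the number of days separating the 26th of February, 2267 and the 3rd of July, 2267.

127

February 2267: 28 − 26 = 2 days remain (2267 is not a leap year, so February has 28 days).
Then March (31), April (30), May (31), June (30): 31 + 30 + 31 + 30 = 122 days.
July 1–3, 2267: 3 days.
Total: 2 + 122 + 3 = 127 days.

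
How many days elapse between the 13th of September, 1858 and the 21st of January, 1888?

Day-of-year of September 13, 1858: 256.
Day-of-year of January 21, 1888: 21.
1858 has 365 days, so 365 − 256 = 109 days remain in 1858.
Full years 1859–1887: 22 common + 7 leap = 22×365 + 7×366 = 10592 days.
Total: 109 + 10592 + 21 = 10722 days.

10722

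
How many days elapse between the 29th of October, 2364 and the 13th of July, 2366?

Day-of-year of October 29, 2364: 303.
Day-of-year of July 13, 2366: 194.
2364 has 366 days, so 366 − 303 = 63 days remain in 2364.
Full years: 2365: 365. Sum = 365.
Total: 63 + 365 + 194 = 622 days.

622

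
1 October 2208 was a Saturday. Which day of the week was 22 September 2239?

From October 1, 2208 to October 1, 2238: 30 years, of which 7 contain a Feb 29 — 23×365 + 7×366 = 10957 days.
October 2238: 31 − 1 = 30 days remain.
Then 10 full months totalling 304 days.
September 1–22, 2239: 22 days.
Residual: 356 days.
Total: 11313 days.
11313 mod 7 = 1, so 1 day after Saturday is Sunday.

Sunday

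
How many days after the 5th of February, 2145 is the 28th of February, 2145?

23

Within February 2145: 28 − 5 = 23 days.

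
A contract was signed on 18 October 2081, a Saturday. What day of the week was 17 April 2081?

Thursday

Count forward from the earlier date (April 17, 2081) to the later (October 18, 2081):
April 2081: 30 − 17 = 13 days remain.
Then May (31), June (30), July (31), August (31), September (30): 31 + 30 + 31 + 31 + 30 = 153 days.
October 1–18, 2081: 18 days.
Total: 13 + 153 + 18 = 184 days.
184 mod 7 = 2, so 2 days before Saturday is Thursday.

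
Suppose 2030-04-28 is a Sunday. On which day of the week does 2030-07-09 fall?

Tuesday

April 2030: 30 − 28 = 2 days remain.
Then May (31), June (30): 31 + 30 = 61 days.
July 1–9, 2030: 9 days.
Total: 2 + 61 + 9 = 72 days.
72 mod 7 = 2, so 2 days after Sunday is Tuesday.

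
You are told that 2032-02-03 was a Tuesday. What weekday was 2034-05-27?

Saturday

February 3, 2032 → February 3, 2033: 366 days (2032 is a leap year).
February 3, 2033 → February 3, 2034: 365 days.
February 2034: 28 − 3 = 25 days remain (2034 is not a leap year, so February has 28 days).
Then March (31), April (30): 31 + 30 = 61 days.
May 1–27, 2034: 27 days.
Residual: 113 days.
Total: 844 days.
844 mod 7 = 4, so 4 days after Tuesday is Saturday.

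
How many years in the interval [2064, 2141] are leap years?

19

Years divisible by 4: 2064, 2068, …, 2140 — 20 in all.
Of these, 2100 is divisible by 100 but not 400, so not leap.
Leap years: 20 − 1 = 19.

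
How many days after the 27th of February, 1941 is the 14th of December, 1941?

290

February 1941: 28 − 27 = 1 day remains (1941 is not a leap year, so February has 28 days).
Then 9 full months totalling 275 days.
December 1–14, 1941: 14 days.
Total: 1 + 275 + 14 = 290 days.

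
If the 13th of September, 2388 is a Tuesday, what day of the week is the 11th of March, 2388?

Friday

Count forward from the earlier date (March 11, 2388) to the later (September 13, 2388):
March 2388: 31 − 11 = 20 days remain.
Then April (30), May (31), June (30), July (31), August (31): 30 + 31 + 30 + 31 + 31 = 153 days.
September 1–13, 2388: 13 days.
Total: 20 + 153 + 13 = 186 days.
186 mod 7 = 4, so 4 days before Tuesday is Friday.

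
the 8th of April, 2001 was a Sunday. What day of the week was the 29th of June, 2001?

April 2001: 30 − 8 = 22 days remain.
Then May (31): 31 days.
June 1–29, 2001: 29 days.
Total: 22 + 31 + 29 = 82 days.
82 mod 7 = 5, so 5 days after Sunday is Friday.

Friday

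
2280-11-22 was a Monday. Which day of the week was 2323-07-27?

Friday

From November 22, 2280 to November 22, 2322: 42 years, of which 9 contain a Feb 29 — 33×365 + 9×366 = 15339 days.
(2300 is not a leap year (divisible by 100 but not 400).)
November 2322: 30 − 22 = 8 days remain.
Then December (31), January (31), February 2323 (28), March (31), April (30), May (31), June (30): 31 + 31 + 28 + 31 + 30 + 31 + 30 = 212 days.
July 1–27, 2323: 27 days.
Residual: 247 days.
Total: 15586 days.
15586 mod 7 = 4, so 4 days after Monday is Friday.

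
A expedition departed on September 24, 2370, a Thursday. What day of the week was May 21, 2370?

Count forward from the earlier date (May 21, 2370) to the later (September 24, 2370):
May 2370: 31 − 21 = 10 days remain.
Then June (30), July (31), August (31): 30 + 31 + 31 = 92 days.
September 1–24, 2370: 24 days.
Total: 10 + 92 + 24 = 126 days.
126 is a multiple of 7, so May 21, 2370 falls on the same weekday: Thursday.

Thursday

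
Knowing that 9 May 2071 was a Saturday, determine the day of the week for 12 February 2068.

Sunday

Count forward from the earlier date (February 12, 2068) to the later (May 9, 2071):
February 12, 2068 → February 12, 2069: 366 days (2068 is a leap year).
February 12, 2069 → February 12, 2070: 365 days.
February 12, 2070 → February 12, 2071: 365 days.
February 2071: 28 − 12 = 16 days remain (2071 is not a leap year, so February has 28 days).
Then March (31), April (30): 31 + 30 = 61 days.
May 1–9, 2071: 9 days.
Residual: 86 days.
Total: 1182 days.
1182 mod 7 = 6, so 6 days before Saturday is Sunday.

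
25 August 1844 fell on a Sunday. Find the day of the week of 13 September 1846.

Sunday

Day-of-year of August 25, 1844: 238.
Day-of-year of September 13, 1846: 256.
1844 has 366 days, so 366 − 238 = 128 days remain in 1844.
Full years: 1845: 365. Sum = 365.
Total: 128 + 365 + 256 = 749 days.
749 is a multiple of 7, so 13 September 1846 falls on the same weekday: Sunday.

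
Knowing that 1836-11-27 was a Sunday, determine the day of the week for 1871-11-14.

Day-of-year of November 27, 1836: 332.
Day-of-year of November 14, 1871: 318.
1836 has 366 days, so 366 − 332 = 34 days remain in 1836.
Full years 1837–1870: 26 common + 8 leap = 26×365 + 8×366 = 12418 days.
Total: 34 + 12418 + 318 = 12770 days.
12770 mod 7 = 2, so 2 days after Sunday is Tuesday.

Tuesday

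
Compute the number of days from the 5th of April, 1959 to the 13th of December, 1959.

April 1959: 30 − 5 = 25 days remain.
Then May (31), June (30), July (31), August (31), September (30), October (31), November (30): 31 + 30 + 31 + 31 + 30 + 31 + 30 = 214 days.
December 1–13, 1959: 13 days.
Total: 25 + 214 + 13 = 252 days.

252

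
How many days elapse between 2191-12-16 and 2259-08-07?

24705

From December 16, 2191 to December 16, 2258: 67 years, of which 16 contain a Feb 29 — 51×365 + 16×366 = 24471 days.
(2200 is not a leap year (divisible by 100 but not 400).)
December 2258: 31 − 16 = 15 days remain.
Then January (31), February 2259 (28), March (31), April (30), May (31), June (30), July (31): 31 + 28 + 31 + 30 + 31 + 30 + 31 = 212 days.
August 1–7, 2259: 7 days.
Residual: 234 days.
Total: 24705 days.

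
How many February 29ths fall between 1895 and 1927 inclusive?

7

Years divisible by 4 in [1895, 1927]: 1896, 1900, 1904, 1908, 1912, 1916, 1920, 1924.
Of these, 1900 is divisible by 100 but not 400, so not leap.
Leap years: 8 − 1 = 7.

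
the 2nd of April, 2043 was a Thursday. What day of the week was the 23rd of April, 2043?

Within April 2043: 23 − 2 = 21 days.
21 is a multiple of 7, so the 23rd of April, 2043 falls on the same weekday: Thursday.

Thursday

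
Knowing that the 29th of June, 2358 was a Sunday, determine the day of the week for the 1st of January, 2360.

Friday

June 2358: 30 − 29 = 1 day remains.
Then 18 full months totalling 549 days.
January 1, 2360: 1 day.
Total: 1 + 549 + 1 = 551 days.
551 mod 7 = 5, so 5 days after Sunday is Friday.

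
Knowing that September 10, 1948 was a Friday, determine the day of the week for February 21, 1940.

Count forward from the earlier date (February 21, 1940) to the later (September 10, 1948):
Day-of-year of February 21, 1940: 52.
Day-of-year of September 10, 1948: 254.
1940 has 366 days, so 366 − 52 = 314 days remain in 1940.
Full years 1941–1947: 6 common + 1 leap = 6×365 + 1×366 = 2556 days.
Total: 314 + 2556 + 254 = 3124 days.
3124 mod 7 = 2, so 2 days before Friday is Wednesday.

Wednesday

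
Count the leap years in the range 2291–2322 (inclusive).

7

Years divisible by 4 in [2291, 2322]: 2292, 2296, 2300, 2304, 2308, 2312, 2316, 2320.
Of these, 2300 is divisible by 100 but not 400, so not leap.
Leap years: 8 − 1 = 7.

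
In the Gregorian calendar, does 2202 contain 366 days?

2202 is not a leap year.

No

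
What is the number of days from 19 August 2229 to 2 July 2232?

1048

Day-of-year of August 19, 2229: 231.
Day-of-year of July 2, 2232: 184.
2229 has 365 days, so 365 − 231 = 134 days remain in 2229.
Full years: 2230: 365; 2231: 365. Sum = 730.
Total: 134 + 730 + 184 = 1048 days.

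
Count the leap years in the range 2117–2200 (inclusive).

20

Years divisible by 4: 2120, 2124, …, 2200 — 21 in all.
Of these, 2200 is divisible by 100 but not 400, so not leap.
Leap years: 21 − 1 = 20.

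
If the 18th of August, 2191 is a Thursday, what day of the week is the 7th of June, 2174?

Tuesday

Count forward from the earlier date (June 7, 2174) to the later (August 18, 2191):
Day-of-year of June 7, 2174: 158.
Day-of-year of August 18, 2191: 230.
2174 has 365 days, so 365 − 158 = 207 days remain in 2174.
Full years 2175–2190: 12 common + 4 leap = 12×365 + 4×366 = 5844 days.
Total: 207 + 5844 + 230 = 6281 days.
6281 mod 7 = 2, so 2 days before Thursday is Tuesday.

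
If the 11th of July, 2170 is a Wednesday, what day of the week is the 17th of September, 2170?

July 2170: 31 − 11 = 20 days remain.
Then August (31): 31 days.
September 1–17, 2170: 17 days.
Total: 20 + 31 + 17 = 68 days.
68 mod 7 = 5, so 5 days after Wednesday is Monday.

Monday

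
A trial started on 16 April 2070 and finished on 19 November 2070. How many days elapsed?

217

April 2070: 30 − 16 = 14 days remain.
Then May (31), June (30), July (31), August (31), September (30), October (31): 31 + 30 + 31 + 31 + 30 + 31 = 184 days.
November 1–19, 2070: 19 days.
Total: 14 + 184 + 19 = 217 days.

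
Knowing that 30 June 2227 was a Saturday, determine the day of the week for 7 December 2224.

Count forward from the earlier date (December 7, 2224) to the later (June 30, 2227):
December 7, 2224 → December 7, 2225: 365 days.
December 7, 2225 → December 7, 2226: 365 days.
December 2226: 31 − 7 = 24 days remain.
Then January (31), February 2227 (28), March (31), April (30), May (31): 31 + 28 + 31 + 30 + 31 = 151 days.
June 1–30, 2227: 30 days.
Residual: 205 days.
Total: 935 days.
935 mod 7 = 4, so 4 days before Saturday is Tuesday.

Tuesday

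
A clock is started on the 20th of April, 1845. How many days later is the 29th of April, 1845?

Within April 1845: 29 − 20 = 9 days.

9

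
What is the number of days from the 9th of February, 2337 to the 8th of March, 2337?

27

February 2337: 28 − 9 = 19 days remain (2337 is not a leap year, so February has 28 days).
March 1–8, 2337: 8 days.
Total: 19 + 8 = 27 days.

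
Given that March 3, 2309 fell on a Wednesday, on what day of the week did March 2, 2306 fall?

Count forward from the earlier date (March 2, 2306) to the later (March 3, 2309):
Day-of-year of March 2, 2306: 61.
Day-of-year of March 3, 2309: 62.
2306 has 365 days, so 365 − 61 = 304 days remain in 2306.
Full years: 2307: 365; 2308: 366. Sum = 731.
Total: 304 + 731 + 62 = 1097 days.
1097 mod 7 = 5, so 5 days before Wednesday is Friday.

Friday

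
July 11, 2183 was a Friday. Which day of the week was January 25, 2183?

Saturday

Count forward from the earlier date (January 25, 2183) to the later (July 11, 2183):
January 2183: 31 − 25 = 6 days remain.
Then February 2183 (28), March (31), April (30), May (31), June (30): 28 + 31 + 30 + 31 + 30 = 150 days.
July 1–11, 2183: 11 days.
Total: 6 + 150 + 11 = 167 days.
167 mod 7 = 6, so 6 days before Friday is Saturday.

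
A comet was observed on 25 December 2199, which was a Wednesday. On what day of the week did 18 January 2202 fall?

Day-of-year of December 25, 2199: 359.
Day-of-year of January 18, 2202: 18.
2199 has 365 days, so 365 − 359 = 6 days remain in 2199.
Full years: 2200: 365; 2201: 365. Sum = 730.
Total: 6 + 730 + 18 = 754 days.
754 mod 7 = 5, so 5 days after Wednesday is Monday.

Monday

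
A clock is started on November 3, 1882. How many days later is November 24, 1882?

Within November 1882: 24 − 3 = 21 days.

21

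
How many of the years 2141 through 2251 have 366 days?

Years divisible by 4: 2144, 2148, …, 2248 — 27 in all.
Of these, 2200 is divisible by 100 but not 400, so not leap.
Leap years: 27 − 1 = 26.

26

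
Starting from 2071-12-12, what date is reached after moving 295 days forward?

2072-10-02

Count 295 days after December 12, 2071:
Day-of-year of December 12, 2071: 346.
Day-of-year of October 2, 2072: 276.
2071 has 365 days, so 365 − 346 = 19 days remain in 2071.
Total: 19 + 276 = 295 days.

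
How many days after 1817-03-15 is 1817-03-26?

11

Within March 1817: 26 − 15 = 11 days.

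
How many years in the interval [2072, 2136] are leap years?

16

Years divisible by 4: 2072, 2076, …, 2136 — 17 in all.
Of these, 2100 is divisible by 100 but not 400, so not leap.
Leap years: 17 − 1 = 16.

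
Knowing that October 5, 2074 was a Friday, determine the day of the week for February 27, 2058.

Wednesday

Count forward from the earlier date (February 27, 2058) to the later (October 5, 2074):
Day-of-year of February 27, 2058: 58.
Day-of-year of October 5, 2074: 278.
2058 has 365 days, so 365 − 58 = 307 days remain in 2058.
Full years 2059–2073: 11 common + 4 leap = 11×365 + 4×366 = 5479 days.
Total: 307 + 5479 + 278 = 6064 days.
6064 mod 7 = 2, so 2 days before Friday is Wednesday.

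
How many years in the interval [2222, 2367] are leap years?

35

Years divisible by 4: 2224, 2228, …, 2364 — 36 in all.
Of these, 2300 is divisible by 100 but not 400, so not leap.
Leap years: 36 − 1 = 35.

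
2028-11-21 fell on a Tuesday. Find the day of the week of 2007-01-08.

Count forward from the earlier date (January 8, 2007) to the later (November 21, 2028):
From January 8, 2007 to January 8, 2028: 21 years, of which 5 contain a Feb 29 — 16×365 + 5×366 = 7670 days.
January 2028: 31 − 8 = 23 days remain.
Then 9 full months totalling 274 days.
November 1–21, 2028: 21 days.
Residual: 318 days.
Total: 7988 days.
7988 mod 7 = 1, so 1 day before Tuesday is Monday.

Monday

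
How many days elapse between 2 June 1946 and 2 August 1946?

June 1946: 30 − 2 = 28 days remain.
Then July (31): 31 days.
August 1–2, 1946: 2 days.
Total: 28 + 31 + 2 = 61 days.

61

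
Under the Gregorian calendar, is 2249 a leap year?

2249 is not a leap year.

No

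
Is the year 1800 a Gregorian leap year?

1800 is not a leap year (divisible by 100 but not 400).

No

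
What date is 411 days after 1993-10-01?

1994-11-16

Count 411 days after October 1, 1993:
October 1, 1993 → October 1, 1994: 365 days.
October 1994: 31 − 1 = 30 days remain.
November 1–16, 1994: 16 days.
Residual: 46 days.
Total: 411 days.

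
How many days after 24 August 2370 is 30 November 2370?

98

August 2370: 31 − 24 = 7 days remain.
Then September (30), October (31): 30 + 31 = 61 days.
November 1–30, 2370: 30 days.
Total: 7 + 61 + 30 = 98 days.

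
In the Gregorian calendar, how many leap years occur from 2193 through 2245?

Years divisible by 4: 2196, 2200, …, 2244 — 13 in all.
Of these, 2200 is divisible by 100 but not 400, so not leap.
Leap years: 13 − 1 = 12.

12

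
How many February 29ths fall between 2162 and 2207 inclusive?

Years divisible by 4 in [2162, 2207]: 2164, 2168, 2172, 2176, 2180, 2184, 2188, 2192, 2196, 2200, 2204.
Of these, 2200 is divisible by 100 but not 400, so not leap.
Leap years: 11 − 1 = 10.

10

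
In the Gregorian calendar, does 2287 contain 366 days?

No

2287 is not a leap year.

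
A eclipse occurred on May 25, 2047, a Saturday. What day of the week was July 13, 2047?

May 2047: 31 − 25 = 6 days remain.
Then June (30): 30 days.
July 1–13, 2047: 13 days.
Total: 6 + 30 + 13 = 49 days.
49 is a multiple of 7, so July 13, 2047 falls on the same weekday: Saturday.

Saturday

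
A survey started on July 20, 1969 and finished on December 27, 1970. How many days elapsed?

525

July 20, 1969 → July 20, 1970: 365 days.
July 1970: 31 − 20 = 11 days remain.
Then August (31), September (30), October (31), November (30): 31 + 30 + 31 + 30 = 122 days.
December 1–27, 1970: 27 days.
Residual: 160 days.
Total: 525 days.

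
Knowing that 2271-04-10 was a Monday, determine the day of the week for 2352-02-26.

Tuesday

From April 10, 2271 to April 10, 2351: 80 years, of which 19 contain a Feb 29 — 61×365 + 19×366 = 29219 days.
(2300 is not a leap year (divisible by 100 but not 400).)
April 2351: 30 − 10 = 20 days remain.
Then 9 full months totalling 276 days.
February 1–26, 2352: 26 days (2352 is a leap year).
Residual: 322 days.
Total: 29541 days.
29541 mod 7 = 1, so 1 day after Monday is Tuesday.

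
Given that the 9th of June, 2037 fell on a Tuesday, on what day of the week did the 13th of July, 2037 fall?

June 2037: 30 − 9 = 21 days remain.
July 1–13, 2037: 13 days.
Total: 21 + 13 = 34 days.
34 mod 7 = 6, so 6 days after Tuesday is Monday.

Monday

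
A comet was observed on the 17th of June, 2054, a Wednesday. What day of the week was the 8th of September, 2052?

Sunday

Count forward from the earlier date (September 8, 2052) to the later (June 17, 2054):
September 8, 2052 → September 8, 2053: 365 days.
September 2053: 30 − 8 = 22 days remain.
Then October (31), November (30), December (31), January (31), February 2054 (28), March (31), April (30), May (31): 31 + 30 + 31 + 31 + 28 + 31 + 30 + 31 = 243 days.
June 1–17, 2054: 17 days.
Residual: 282 days.
Total: 647 days.
647 mod 7 = 3, so 3 days before Wednesday is Sunday.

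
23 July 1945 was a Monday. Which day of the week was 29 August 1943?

Count forward from the earlier date (August 29, 1943) to the later (July 23, 1945):
August 1943: 31 − 29 = 2 days remain.
Then 22 full months totalling 669 days.
July 1–23, 1945: 23 days.
Total: 2 + 669 + 23 = 694 days.
694 mod 7 = 1, so 1 day before Monday is Sunday.

Sunday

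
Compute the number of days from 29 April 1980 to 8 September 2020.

14742

From April 29, 1980 to April 29, 2020: 40 years, of which 10 contain a Feb 29 — 30×365 + 10×366 = 14610 days.
(2000 is a leap year (divisible by 400).)
April 2020: 30 − 29 = 1 day remains.
Then May (31), June (30), July (31), August (31): 31 + 30 + 31 + 31 = 123 days.
September 1–8, 2020: 8 days.
Residual: 132 days.
Total: 14742 days.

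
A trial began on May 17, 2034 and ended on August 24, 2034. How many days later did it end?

May 2034: 31 − 17 = 14 days remain.
Then June (30), July (31): 30 + 31 = 61 days.
August 1–24, 2034: 24 days.
Total: 14 + 61 + 24 = 99 days.

99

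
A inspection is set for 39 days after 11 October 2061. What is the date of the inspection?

19 November 2061

Count 39 days after October 11, 2061:
October 2061: 31 − 11 = 20 days remain.
November 1–19, 2061: 19 days.
Total: 20 + 19 = 39 days.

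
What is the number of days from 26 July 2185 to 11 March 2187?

July 2185: 31 − 26 = 5 days remain.
Then 19 full months totalling 577 days.
March 1–11, 2187: 11 days.
Total: 5 + 577 + 11 = 593 days.

593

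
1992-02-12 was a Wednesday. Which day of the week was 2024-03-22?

Day-of-year of February 12, 1992: 43.
Day-of-year of March 22, 2024: 82.
1992 has 366 days, so 366 − 43 = 323 days remain in 1992.
Full years 1993–2023: 24 common + 7 leap = 24×365 + 7×366 = 11322 days.
Total: 323 + 11322 + 82 = 11727 days.
11727 mod 7 = 2, so 2 days after Wednesday is Friday.

Friday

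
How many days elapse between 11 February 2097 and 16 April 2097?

64

February 2097: 28 − 11 = 17 days remain (2097 is not a leap year, so February has 28 days).
Then March (31): 31 days.
April 1–16, 2097: 16 days.
Total: 17 + 31 + 16 = 64 days.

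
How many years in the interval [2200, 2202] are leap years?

Years divisible by 4 in [2200, 2202]: 2200.
Of these, 2200 is divisible by 100 but not 400, so not leap.
Leap years: 1 − 1 = 0.

0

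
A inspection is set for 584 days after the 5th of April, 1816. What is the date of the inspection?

the 10th of November, 1817

Count 584 days after April 5, 1816:
Day-of-year of April 5, 1816: 96.
Day-of-year of November 10, 1817: 314.
1816 has 366 days, so 366 − 96 = 270 days remain in 1816.
Total: 270 + 314 = 584 days.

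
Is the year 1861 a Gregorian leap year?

1861 is not a leap year.

No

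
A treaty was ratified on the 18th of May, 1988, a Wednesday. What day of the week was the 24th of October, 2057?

From May 18, 1988 to May 18, 2057: 69 years, of which 17 contain a Feb 29 — 52×365 + 17×366 = 25202 days.
(2000 is a leap year (divisible by 400).)
May 2057: 31 − 18 = 13 days remain.
Then June (30), July (31), August (31), September (30): 30 + 31 + 31 + 30 = 122 days.
October 1–24, 2057: 24 days.
Residual: 159 days.
Total: 25361 days.
25361 is a multiple of 7, so the 24th of October, 2057 falls on the same weekday: Wednesday.

Wednesday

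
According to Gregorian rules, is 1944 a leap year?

1944 is a leap year.

Yes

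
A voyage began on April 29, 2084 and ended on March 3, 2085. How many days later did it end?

308

April 2084: 30 − 29 = 1 day remains.
Then 10 full months totalling 304 days.
March 1–3, 2085: 3 days.
Total: 1 + 304 + 3 = 308 days.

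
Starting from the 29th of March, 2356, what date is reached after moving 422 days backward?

the 1st of February, 2355

Count 422 days before March 29, 2356:
February 1, 2355 → February 1, 2356: 365 days.
February 2356: 29 − 1 = 28 days remain (2356 is a leap year, so February has 29 days).
March 1–29, 2356: 29 days.
Residual: 57 days.
Total: 422 days.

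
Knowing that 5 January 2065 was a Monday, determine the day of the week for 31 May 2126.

Day-of-year of January 5, 2065: 5.
Day-of-year of May 31, 2126: 151.
2065 has 365 days, so 365 − 5 = 360 days remain in 2065.
Full years 2066–2125: 46 common + 14 leap = 46×365 + 14×366 = 21914 days.
Total: 360 + 21914 + 151 = 22425 days.
22425 mod 7 = 4, so 4 days after Monday is Friday.

Friday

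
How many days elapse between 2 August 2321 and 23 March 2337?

From August 2, 2321 to August 2, 2336: 15 years, of which 4 contain a Feb 29 — 11×365 + 4×366 = 5479 days.
August 2336: 31 − 2 = 29 days remain.
Then September (30), October (31), November (30), December (31), January (31), February 2337 (28): 30 + 31 + 30 + 31 + 31 + 28 = 181 days.
March 1–23, 2337: 23 days.
Residual: 233 days.
Total: 5712 days.

5712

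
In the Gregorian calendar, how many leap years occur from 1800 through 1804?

1

Years divisible by 4 in [1800, 1804]: 1800, 1804.
Of these, 1800 is divisible by 100 but not 400, so not leap.
Leap years: 2 − 1 = 1.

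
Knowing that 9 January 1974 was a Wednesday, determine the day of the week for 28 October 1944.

Saturday

Count forward from the earlier date (October 28, 1944) to the later (January 9, 1974):
Day-of-year of October 28, 1944: 302.
Day-of-year of January 9, 1974: 9.
1944 has 366 days, so 366 − 302 = 64 days remain in 1944.
Full years 1945–1973: 22 common + 7 leap = 22×365 + 7×366 = 10592 days.
Total: 64 + 10592 + 9 = 10665 days.
10665 mod 7 = 4, so 4 days before Wednesday is Saturday.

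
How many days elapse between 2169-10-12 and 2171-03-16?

Day-of-year of October 12, 2169: 285.
Day-of-year of March 16, 2171: 75.
2169 has 365 days, so 365 − 285 = 80 days remain in 2169.
Full years: 2170: 365. Sum = 365.
Total: 80 + 365 + 75 = 520 days.

520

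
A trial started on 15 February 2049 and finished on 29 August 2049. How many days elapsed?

February 2049: 28 − 15 = 13 days remain (2049 is not a leap year, so February has 28 days).
Then March (31), April (30), May (31), June (30), July (31): 31 + 30 + 31 + 30 + 31 = 153 days.
August 1–29, 2049: 29 days.
Total: 13 + 153 + 29 = 195 days.

195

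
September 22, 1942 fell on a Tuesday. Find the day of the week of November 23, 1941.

Sunday

Count forward from the earlier date (November 23, 1941) to the later (September 22, 1942):
Day-of-year of November 23, 1941: 327.
Day-of-year of September 22, 1942: 265.
1941 has 365 days, so 365 − 327 = 38 days remain in 1941.
Total: 38 + 265 = 303 days.
303 mod 7 = 2, so 2 days before Tuesday is Sunday.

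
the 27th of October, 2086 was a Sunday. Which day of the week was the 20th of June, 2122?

Saturday

From October 27, 2086 to October 27, 2121: 35 years, of which 8 contain a Feb 29 — 27×365 + 8×366 = 12783 days.
(2100 is not a leap year (divisible by 100 but not 400).)
October 2121: 31 − 27 = 4 days remain.
Then November (30), December (31), January (31), February 2122 (28), March (31), April (30), May (31): 30 + 31 + 31 + 28 + 31 + 30 + 31 = 212 days.
June 1–20, 2122: 20 days.
Residual: 236 days.
Total: 13019 days.
13019 mod 7 = 6, so 6 days after Sunday is Saturday.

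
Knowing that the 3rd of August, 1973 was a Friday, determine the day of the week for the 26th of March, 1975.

Day-of-year of August 3, 1973: 215.
Day-of-year of March 26, 1975: 85.
1973 has 365 days, so 365 − 215 = 150 days remain in 1973.
Full years: 1974: 365. Sum = 365.
Total: 150 + 365 + 85 = 600 days.
600 mod 7 = 5, so 5 days after Friday is Wednesday.

Wednesday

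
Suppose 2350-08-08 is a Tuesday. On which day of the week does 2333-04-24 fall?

Monday

Count forward from the earlier date (April 24, 2333) to the later (August 8, 2350):
From April 24, 2333 to April 24, 2350: 17 years, of which 4 contain a Feb 29 — 13×365 + 4×366 = 6209 days.
April 2350: 30 − 24 = 6 days remain.
Then May (31), June (30), July (31): 31 + 30 + 31 = 92 days.
August 1–8, 2350: 8 days.
Residual: 106 days.
Total: 6315 days.
6315 mod 7 = 1, so 1 day before Tuesday is Monday.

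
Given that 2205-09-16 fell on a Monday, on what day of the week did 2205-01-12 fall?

Count forward from the earlier date (January 12, 2205) to the later (September 16, 2205):
January 2205: 31 − 12 = 19 days remain.
Then February 2205 (28), March (31), April (30), May (31), June (30), July (31), August (31): 28 + 31 + 30 + 31 + 30 + 31 + 31 = 212 days.
September 1–16, 2205: 16 days.
Total: 19 + 212 + 16 = 247 days.
247 mod 7 = 2, so 2 days before Monday is Saturday.

Saturday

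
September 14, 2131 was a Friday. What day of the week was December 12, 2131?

Wednesday

September 2131: 30 − 14 = 16 days remain.
Then October (31), November (30): 31 + 30 = 61 days.
December 1–12, 2131: 12 days.
Total: 16 + 61 + 12 = 89 days.
89 mod 7 = 5, so 5 days after Friday is Wednesday.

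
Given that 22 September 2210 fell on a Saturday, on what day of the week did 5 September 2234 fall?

Friday

From September 22, 2210 to September 22, 2233: 23 years, of which 6 contain a Feb 29 — 17×365 + 6×366 = 8401 days.
September 2233: 30 − 22 = 8 days remain.
Then 11 full months totalling 335 days.
September 1–5, 2234: 5 days.
Residual: 348 days.
Total: 8749 days.
8749 mod 7 = 6, so 6 days after Saturday is Friday.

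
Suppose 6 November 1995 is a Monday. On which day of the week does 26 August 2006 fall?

Saturday

From November 6, 1995 to November 6, 2005: 10 years, of which 3 contain a Feb 29 — 7×365 + 3×366 = 3653 days.
(2000 is a leap year (divisible by 400).)
November 2005: 30 − 6 = 24 days remain.
Then December (31), January (31), February 2006 (28), March (31), April (30), May (31), June (30), July (31): 31 + 31 + 28 + 31 + 30 + 31 + 30 + 31 = 243 days.
August 1–26, 2006: 26 days.
Residual: 293 days.
Total: 3946 days.
3946 mod 7 = 5, so 5 days after Monday is Saturday.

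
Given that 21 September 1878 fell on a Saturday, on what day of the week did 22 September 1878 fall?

Sunday

Within September 1878: 22 − 21 = 1 day.
1 mod 7 = 1, so 1 day after Saturday is Sunday.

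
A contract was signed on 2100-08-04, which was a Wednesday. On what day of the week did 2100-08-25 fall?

Within August 2100: 25 − 4 = 21 days.
21 is a multiple of 7, so 2100-08-25 falls on the same weekday: Wednesday.

Wednesday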